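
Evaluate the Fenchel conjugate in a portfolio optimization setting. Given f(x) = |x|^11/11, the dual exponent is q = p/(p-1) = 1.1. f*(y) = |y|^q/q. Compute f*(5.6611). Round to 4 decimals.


The conjugate exponent q satisfies 1/p + 1/q = 1.
p = 11, so q = 11/(11 - 1) = 1.1
|y|^q = 5.6611^1.1 = 6.7327
f*(5.6611) = 6.7327 / 1.1 = 6.1207


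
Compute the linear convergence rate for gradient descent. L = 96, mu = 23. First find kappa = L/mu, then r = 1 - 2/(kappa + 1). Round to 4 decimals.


Step 1: Compute the condition number.
kappa = L/mu = 96/23 = 4.1739
Step 2: Compute the convergence rate.
r = 1 - 2/(kappa + 1) = 1 - 2*mu/(L + mu) = (L - mu)/(L + mu) = 73/119 = 0.6134


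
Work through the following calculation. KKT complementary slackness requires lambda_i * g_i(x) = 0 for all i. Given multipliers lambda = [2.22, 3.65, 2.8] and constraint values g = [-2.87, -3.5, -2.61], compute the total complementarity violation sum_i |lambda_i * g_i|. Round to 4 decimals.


KKT complementary slackness check:
lambda_1 * g_1 = 2.22 * -2.87 = -6.3714
lambda_2 * g_2 = 3.65 * -3.5 = -12.775
lambda_3 * g_3 = 2.8 * -2.61 = -7.308
Total violation = 6.3714 + 12.775 + 7.308 = 26.4544


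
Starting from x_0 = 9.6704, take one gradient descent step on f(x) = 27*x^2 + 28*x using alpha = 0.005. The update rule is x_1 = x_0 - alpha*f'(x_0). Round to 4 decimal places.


We compute the gradient at x_0 and apply the update.
f'(x) = 54*x + 28
f'(9.6704) = 54*9.6704 + 28 = 550.2016
x_1 = 9.6704 - 0.005*550.2016 = 6.9194


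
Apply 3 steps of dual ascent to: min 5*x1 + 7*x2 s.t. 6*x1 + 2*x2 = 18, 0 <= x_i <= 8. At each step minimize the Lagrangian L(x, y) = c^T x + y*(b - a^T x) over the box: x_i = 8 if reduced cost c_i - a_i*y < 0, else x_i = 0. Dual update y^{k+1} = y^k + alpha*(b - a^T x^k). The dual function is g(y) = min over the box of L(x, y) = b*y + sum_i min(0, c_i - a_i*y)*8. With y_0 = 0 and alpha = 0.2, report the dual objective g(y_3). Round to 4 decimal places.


Dual ascent for LP: min 5*x1 + 7*x2, 6*x1 + 2*x2 = 18, 0 <= x_i <= 8
Step 1: y^k = 0.0, reduced costs: (5.0, 7.0)
  x^k = (0.0, 0.0), subgradient = b - a^T x = 18.0
  y^{k+1} = 0.0 + 0.2*18.0 = 3.6
Step 2: y^k = 3.6, reduced costs: (-16.6, -0.2)
  x^k = (8.0, 8.0), subgradient = b - a^T x = -46.0
  y^{k+1} = 3.6 + 0.2*-46.0 = -5.6
Step 3: y^k = -5.6, reduced costs: (38.6, 18.2)
  x^k = (0.0, 0.0), subgradient = b - a^T x = 18.0
  y^{k+1} = -5.6 + 0.2*18.0 = -2.0
Dual objective at y_3 = -2.0: reduced costs (17.0, 11.0), box minimizer x = (0.0, 0.0)
g(y_3) = b*y + (c1 - a1*y)*x1 + (c2 - a2*y)*x2 = 18*(-2.0) + 17.0*0.0 + 11.0*0.0 = -36.0 + 0.0 + 0.0 = -36.0


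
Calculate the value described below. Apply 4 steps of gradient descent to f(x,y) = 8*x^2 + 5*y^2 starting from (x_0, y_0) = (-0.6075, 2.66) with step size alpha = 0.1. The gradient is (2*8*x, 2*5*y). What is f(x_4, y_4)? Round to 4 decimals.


Gradient descent on f(x,y) = 8*x^2 + 5*y^2.
Starting point: (-0.6075, 2.66), alpha = 0.1
Step 1: grad_x = 2*8*-0.6075 = -9.72, grad_y = 2*5*2.66 = 26.6
  x_1 = -0.6075 - 0.1*-9.72 = 0.3645
  y_1 = 2.66 - 0.1*26.6 = 0.0
Step 2: grad_x = 2*8*0.3645 = 5.832, grad_y = 2*5*0.0 = 0.0
  x_2 = 0.3645 - 0.1*5.832 = -0.2187
  y_2 = 0.0 - 0.1*0.0 = 0.0
Step 3: grad_x = 2*8*-0.2187 = -3.4992, grad_y = 2*5*0.0 = 0.0
  x_3 = -0.2187 - 0.1*-3.4992 = 0.1312
  y_3 = 0.0 - 0.1*0.0 = 0.0
Step 4: grad_x = 2*8*0.1312 = 2.0995, grad_y = 2*5*0.0 = 0.0
  x_4 = 0.1312 - 0.1*2.0995 = -0.0787
  y_4 = 0.0 - 0.1*0.0 = 0.0
f(-0.0787, 0.0) = 8*(-0.0787)^2 + 5*0.0^2 = 0.0496


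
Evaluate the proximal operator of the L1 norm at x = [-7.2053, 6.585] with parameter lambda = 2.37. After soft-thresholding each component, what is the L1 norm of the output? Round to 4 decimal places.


Soft-thresholding with lambda = 2.37:
prox(-7.2053) = sign(-7.2053)*max(|-7.2053| - 2.37, 0) = -4.8353
prox(6.585) = sign(6.585)*max(|6.585| - 2.37, 0) = 4.215
prox(x) = [-4.8353, 4.215]
||prox(x)||_1 = 4.8353 + 4.215 = 9.0503


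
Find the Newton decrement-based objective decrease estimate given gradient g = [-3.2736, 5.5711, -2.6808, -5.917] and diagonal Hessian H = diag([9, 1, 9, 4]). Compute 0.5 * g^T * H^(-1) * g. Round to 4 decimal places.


Step 1: H is diagonal, so H^(-1) * g = [-0.3637, 5.5711, -0.2979, -1.4793].
Step 2: g^T H^(-1) g = sum_i g_i^2 / H_ii
  = (-3.2736)^2/9 + (5.5711)^2/1 + (-2.6808)^2/9 + (-5.917)^2/4
  = 1.1907 + 31.0372 + 0.7985 + 8.7527 = 41.7791
Step 3: Objective decrease = 0.5 * g^T H^(-1) g = 20.8896


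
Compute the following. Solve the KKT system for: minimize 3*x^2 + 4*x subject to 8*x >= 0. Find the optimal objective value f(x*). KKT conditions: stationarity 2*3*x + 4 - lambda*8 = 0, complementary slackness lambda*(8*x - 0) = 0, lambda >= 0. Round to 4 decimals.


Step 1: Try lambda = 0 (constraint inactive).
x_unc = -4/(2*3) = -0.6667
Check: 8*-0.6667 = -5.3336 < 0 -- violated!
Step 2: Constraint must be active: 8*x = 0
x* = 0/8 = 0.0
lambda = (2*3*0.0 + 4)/8 = 0.5
Step 3: Compute optimal value.
f(x*) = 3*0.0^2 + 4*0.0 = 0.0


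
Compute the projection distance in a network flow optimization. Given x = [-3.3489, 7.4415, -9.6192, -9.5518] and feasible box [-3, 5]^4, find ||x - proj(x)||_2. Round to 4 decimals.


Project each component onto [-3, 5].
clip(-3.3489) = -3.0, clip(7.4415) = 5.0, clip(-9.6192) = -3.0, clip(-9.5518) = -3.0
Projection = [-3.0, 5.0, -3.0, -3.0]
Squared diffs: [0.1217, 5.9609, 43.8138, 42.9261]
Distance = sqrt(92.8225) = 9.6344


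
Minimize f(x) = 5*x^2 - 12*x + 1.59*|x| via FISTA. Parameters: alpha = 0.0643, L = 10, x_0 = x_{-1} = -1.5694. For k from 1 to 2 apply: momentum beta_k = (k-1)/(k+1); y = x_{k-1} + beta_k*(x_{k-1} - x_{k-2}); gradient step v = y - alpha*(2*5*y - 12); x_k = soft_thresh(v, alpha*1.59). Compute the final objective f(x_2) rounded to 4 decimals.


FISTA on f(x) = 5*x^2 - 12*x + 1.59*|x|
L = 10, alpha = 0.0643
Iteration 1: beta = 0.0, y = -1.5694 + 0.0*(-1.5694 + 1.5694) = -1.5694
  grad(y) = -27.694, v = y - alpha*grad = 0.2113
  prox(v) = soft_thresh(0.2113, 0.1022) = 0.1091
Iteration 2: beta = 0.3333, y = 0.1091 + 0.3333*(0.1091 + 1.5694) = 0.6686
  grad(y) = -5.3142, v = y - alpha*grad = 1.0103
  prox(v) = soft_thresh(1.0103, 0.1022) = 0.908
f(x_2) = 5*0.908^2 - 12*0.908 + 1.59*|0.908| = -5.33


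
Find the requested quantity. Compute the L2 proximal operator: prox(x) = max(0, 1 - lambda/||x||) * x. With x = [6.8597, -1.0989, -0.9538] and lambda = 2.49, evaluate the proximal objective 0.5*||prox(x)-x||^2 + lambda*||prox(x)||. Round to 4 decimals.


Step 1: Compute ||x||.
||x|| = 7.0123
Step 2: Compute scaling factor.
scale = max(0, 1 - 2.49/7.0123) = 0.6449
Step 3: prox(x) = [4.4239, -0.7087, -0.6151]
||prox(x)|| = 4.5223
Step 4: Proximal objective.
0.5*||prox-x||^2 = 3.1001
lambda*||prox|| = 11.2605
Total = 14.3607


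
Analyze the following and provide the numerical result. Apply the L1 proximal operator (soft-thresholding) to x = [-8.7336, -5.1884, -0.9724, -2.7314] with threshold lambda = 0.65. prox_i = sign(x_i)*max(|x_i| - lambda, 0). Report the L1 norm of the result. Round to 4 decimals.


Soft-thresholding with lambda = 0.65:
prox(-8.7336) = sign(-8.7336)*max(|-8.7336| - 0.65, 0) = -8.0836
prox(-5.1884) = sign(-5.1884)*max(|-5.1884| - 0.65, 0) = -4.5384
prox(-0.9724) = sign(-0.9724)*max(|-0.9724| - 0.65, 0) = -0.3224
prox(-2.7314) = sign(-2.7314)*max(|-2.7314| - 0.65, 0) = -2.0814
prox(x) = [-8.0836, -4.5384, -0.3224, -2.0814]
||prox(x)||_1 = 8.0836 + 4.5384 + 0.3224 + 2.0814 = 15.0258


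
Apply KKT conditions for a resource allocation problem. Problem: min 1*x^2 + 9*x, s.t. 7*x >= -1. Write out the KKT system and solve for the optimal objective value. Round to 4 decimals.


Step 1: Try lambda = 0 (constraint inactive).
x_unc = -9/(2*1) = -4.5
Check: 7*-4.5 = -31.5 < -1 -- violated!
Step 2: Constraint must be active: 7*x = -1
x* = -1/7 = -0.1429 (rounded; the exact value -1/7 is used below)
lambda = (2*1*(-1/7) + 9)/7 = 1.2449
Step 3: Compute optimal value.
f(x*) = 1*(-1/7)^2 + 9*(-1/7) = -1.2653


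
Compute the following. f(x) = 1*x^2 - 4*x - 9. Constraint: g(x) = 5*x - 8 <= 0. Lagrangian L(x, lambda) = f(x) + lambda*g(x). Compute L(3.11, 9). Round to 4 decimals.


Step 1: Evaluate f(x).
f(3.11) = 1*3.11^2 - 4*3.11 - 9 = -11.7679
Step 2: Evaluate g(x).
g(3.11) = 5*3.11 - 8 = 7.55
Step 3: Compute Lagrangian.
L = -11.7679 + 9*7.55 = 56.1821


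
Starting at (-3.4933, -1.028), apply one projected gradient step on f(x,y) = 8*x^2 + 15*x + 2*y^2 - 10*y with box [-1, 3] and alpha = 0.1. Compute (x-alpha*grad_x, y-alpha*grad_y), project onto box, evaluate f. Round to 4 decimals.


Step 1: Compute gradient at (-3.4933, -1.028).
grad_x = 2*8*-3.4933 + 15 = -40.8928
grad_y = 2*2*-1.028 - 10 = -14.112
Step 2: Gradient step.
x_raw = -3.4933 - 0.1*-40.8928 = 0.596
y_raw = -1.028 - 0.1*-14.112 = 0.3832
Step 3: Project onto [-1, 3].
x_proj = clip(0.596) = 0.596
y_proj = clip(0.3832) = 0.3832
Step 4: Evaluate f.
f(0.596, 0.3832) = 8.2429


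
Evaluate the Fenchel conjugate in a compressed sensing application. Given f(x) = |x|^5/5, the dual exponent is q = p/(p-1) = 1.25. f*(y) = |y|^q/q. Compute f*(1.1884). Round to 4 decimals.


The conjugate exponent q satisfies 1/p + 1/q = 1.
p = 5, so q = 5/(5 - 1) = 1.25
|y|^q = 1.1884^1.25 = 1.2408
f*(1.1884) = 1.2408 / 1.25 = 0.9926


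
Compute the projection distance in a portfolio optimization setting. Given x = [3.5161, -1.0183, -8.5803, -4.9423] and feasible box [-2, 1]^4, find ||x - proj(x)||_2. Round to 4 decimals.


Project each component onto [-2, 1].
clip(3.5161) = 1.0, clip(-1.0183) = -1.0183, clip(-8.5803) = -2.0, clip(-4.9423) = -2.0
Projection = [1.0, -1.0183, -2.0, -2.0]
Squared diffs: [6.3308, 0.0, 43.3003, 8.6571]
Distance = sqrt(58.2882) = 7.6347


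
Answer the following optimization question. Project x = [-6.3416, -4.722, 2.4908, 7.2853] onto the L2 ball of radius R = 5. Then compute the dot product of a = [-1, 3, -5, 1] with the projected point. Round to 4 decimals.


Step 1: Compute ||x|| (intermediates to 6 decimals).
||x|| = sqrt((-6.3416)^2 + (-4.722)^2 + 2.4908^2 + 7.2853^2) = 11.03598
Step 2: Project.
Since ||x|| > R, scale = R/||x|| = 5/11.03598 = 0.453064, proj(x) = scale * x
proj(x) = [-2.873151, -2.139368, 1.128492, 3.300707]
Step 3: Dot product.
a^T * proj(x) = -1*(-2.873151) + 3*(-2.139368) - 5*1.128492 + 1*3.300707 = -5.8867


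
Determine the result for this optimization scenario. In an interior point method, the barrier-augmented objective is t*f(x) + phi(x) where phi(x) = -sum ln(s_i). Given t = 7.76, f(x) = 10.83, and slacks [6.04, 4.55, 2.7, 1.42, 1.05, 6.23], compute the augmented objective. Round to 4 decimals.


Step 1: Compute log-barrier.
ln values: [1.7984, 1.5151, 0.9933, 0.3507, 0.0488, 1.8294]
phi = -(1.7984 + 1.5151 + 0.9933 + 0.3507 + 0.0488 + 1.8294) = -6.5356
Step 2: Compute augmented objective.
t*f(x) = 7.76*10.83 = 84.0408
Total = 84.0408 - 6.5356 = 77.5052


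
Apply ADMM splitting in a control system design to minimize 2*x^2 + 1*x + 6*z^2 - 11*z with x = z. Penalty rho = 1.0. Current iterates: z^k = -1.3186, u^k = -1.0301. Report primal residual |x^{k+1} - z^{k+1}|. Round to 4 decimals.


ADMM iteration with rho = 1.0, z^k = -1.3186, u^k = -1.0301
Step 1: x-update.
Minimize 2*x^2 + 1*x + (1.0/2)*(x + 1.3186 - 1.0301)^2
FOC: (2*2 + 1.0)*x = -1 + 1.0*(-1.3186 + 1.0301)
x^{k+1} = -0.2577
Step 2: z-update.
Minimize 6*z^2 - 11*z + (1.0/2)*(-0.2577 - z - 1.0301)^2
FOC: (2*6 + 1.0)*z = 11 + 1.0*(-0.2577 - 1.0301)
z^{k+1} = 0.7471
Step 3: u-update.
u^{k+1} = -1.0301 - 0.2577 - 0.7471 = -2.0349
Step 4: Primal residual = |-0.2577 - 0.7471| = 1.0048


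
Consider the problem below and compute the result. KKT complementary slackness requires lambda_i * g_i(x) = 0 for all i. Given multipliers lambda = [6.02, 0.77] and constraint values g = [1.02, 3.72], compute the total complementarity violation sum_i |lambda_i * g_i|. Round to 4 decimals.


KKT complementary slackness check:
lambda_1 * g_1 = 6.02 * 1.02 = 6.1404
lambda_2 * g_2 = 0.77 * 3.72 = 2.8644
Total violation = 6.1404 + 2.8644 = 9.0048


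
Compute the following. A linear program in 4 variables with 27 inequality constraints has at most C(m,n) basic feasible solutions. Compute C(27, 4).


Each vertex corresponds to some choice of n active constraints out of m, so the number of vertices is at most C(m, n) = m! / (n!(m-n)!).
m = 27, n = 4
Numerator: 27 * 26 * 25 * 24
Denominator: 4! = 24
C(27, 4) = 17550


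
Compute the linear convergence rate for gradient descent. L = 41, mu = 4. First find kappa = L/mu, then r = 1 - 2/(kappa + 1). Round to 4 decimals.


Step 1: Compute the condition number.
kappa = L/mu = 41/4 = 10.25
Step 2: Compute the convergence rate.
r = 1 - 2/(kappa + 1) = 1 - 2*mu/(L + mu) = (L - mu)/(L + mu) = 37/45 = 0.8222


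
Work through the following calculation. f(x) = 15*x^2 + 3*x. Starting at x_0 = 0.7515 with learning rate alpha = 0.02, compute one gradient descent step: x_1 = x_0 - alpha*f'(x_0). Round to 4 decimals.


We compute the gradient at x_0 and apply the update.
f'(x) = 30*x + 3
f'(0.7515) = 30*0.7515 + 3 = 25.545
x_1 = 0.7515 - 0.02*25.545 = 0.2406


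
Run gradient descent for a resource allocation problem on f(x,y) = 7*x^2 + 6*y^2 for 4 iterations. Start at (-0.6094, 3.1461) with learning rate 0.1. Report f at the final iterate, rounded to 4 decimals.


Gradient descent on f(x,y) = 7*x^2 + 6*y^2.
Starting point: (-0.6094, 3.1461), alpha = 0.1
Step 1: grad_x = 2*7*-0.6094 = -8.5316, grad_y = 2*6*3.1461 = 37.7532
  x_1 = -0.6094 - 0.1*-8.5316 = 0.2438
  y_1 = 3.1461 - 0.1*37.7532 = -0.6292
Step 2: grad_x = 2*7*0.2438 = 3.4126, grad_y = 2*6*-0.6292 = -7.5506
  x_2 = 0.2438 - 0.1*3.4126 = -0.0975
  y_2 = -0.6292 - 0.1*-7.5506 = 0.1258
Step 3: grad_x = 2*7*-0.0975 = -1.3651, grad_y = 2*6*0.1258 = 1.5101
  x_3 = -0.0975 - 0.1*-1.3651 = 0.039
  y_3 = 0.1258 - 0.1*1.5101 = -0.0252
Step 4: grad_x = 2*7*0.039 = 0.546, grad_y = 2*6*-0.0252 = -0.302
  x_4 = 0.039 - 0.1*0.546 = -0.0156
  y_4 = -0.0252 - 0.1*-0.302 = 0.005
f(-0.0156, 0.005) = 7*(-0.0156)^2 + 6*0.005^2 = 0.0019


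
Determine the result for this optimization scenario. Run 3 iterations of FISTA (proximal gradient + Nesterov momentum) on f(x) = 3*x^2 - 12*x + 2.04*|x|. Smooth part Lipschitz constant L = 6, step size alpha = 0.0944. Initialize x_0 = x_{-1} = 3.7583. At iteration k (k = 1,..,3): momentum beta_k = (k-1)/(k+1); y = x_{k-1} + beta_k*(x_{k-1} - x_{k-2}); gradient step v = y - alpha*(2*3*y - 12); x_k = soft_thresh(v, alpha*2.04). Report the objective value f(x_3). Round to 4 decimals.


FISTA on f(x) = 3*x^2 - 12*x + 2.04*|x|
L = 6, alpha = 0.0944
Iteration 1: beta = 0.0, y = 3.7583 + 0.0*(3.7583 - 3.7583) = 3.7583
  grad(y) = 10.5498, v = y - alpha*grad = 2.7624
  prox(v) = soft_thresh(2.7624, 0.1926) = 2.5698
Iteration 2: beta = 0.3333, y = 2.5698 + 0.3333*(2.5698 - 3.7583) = 2.1737
  grad(y) = 1.042, v = y - alpha*grad = 2.0753
  prox(v) = soft_thresh(2.0753, 0.1926) = 1.8827
Iteration 3: beta = 0.5, y = 1.8827 + 0.5*(1.8827 - 2.5698) = 1.5392
  grad(y) = -2.7649, v = y - alpha*grad = 1.8002
  prox(v) = soft_thresh(1.8002, 0.1926) = 1.6076
f(x_3) = 3*1.6076^2 - 12*1.6076 + 2.04*|1.6076| = -8.2586


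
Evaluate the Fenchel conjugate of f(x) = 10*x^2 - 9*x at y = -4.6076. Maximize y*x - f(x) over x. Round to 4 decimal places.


f*(y) = sup_x {y*x - a*x^2 - b*x} = sup_x {(y-b)*x - a*x^2}
FOC: (y - b) - 2a*x = 0 => x* = (y - b)/(2a)
x* = (-4.6076 + 9)/(2*10) = 0.2196
f*(-4.6076) = (y-b)^2/(4a) = (-4.6076 + 9)^2/(4*10)
= 19.2932/40 = 0.4823


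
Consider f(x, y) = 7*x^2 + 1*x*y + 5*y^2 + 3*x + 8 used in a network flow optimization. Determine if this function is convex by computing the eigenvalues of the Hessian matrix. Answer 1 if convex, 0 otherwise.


The Hessian of f(x,y) = 7*x^2 + 1*x*y + 5*y^2 + 3*x + 8 is:
H = [[14, 1], [1, 10]]
Trace = 14 + 10 = 24
Determinant = 14*10 - (1)^2 = 139
Discriminant = (24)^2 - 4*139 = 20.0
Eigenvalues: lambda_1 = 9.7639, lambda_2 = 14.2361
The function is convex.

1


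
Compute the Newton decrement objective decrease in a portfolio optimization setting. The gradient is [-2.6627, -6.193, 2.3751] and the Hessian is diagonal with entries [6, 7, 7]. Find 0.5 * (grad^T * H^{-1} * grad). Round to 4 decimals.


Step 1: H is diagonal, so H^(-1) * g = [-0.4438, -0.8847, 0.3393].
Step 2: g^T H^(-1) g = sum_i g_i^2 / H_ii
  = (-2.6627)^2/6 + (-6.193)^2/7 + (2.3751)^2/7
  = 1.1817 + 5.479 + 0.8059 = 7.4666
Step 3: Objective decrease = 0.5 * g^T H^(-1) g = 3.7333


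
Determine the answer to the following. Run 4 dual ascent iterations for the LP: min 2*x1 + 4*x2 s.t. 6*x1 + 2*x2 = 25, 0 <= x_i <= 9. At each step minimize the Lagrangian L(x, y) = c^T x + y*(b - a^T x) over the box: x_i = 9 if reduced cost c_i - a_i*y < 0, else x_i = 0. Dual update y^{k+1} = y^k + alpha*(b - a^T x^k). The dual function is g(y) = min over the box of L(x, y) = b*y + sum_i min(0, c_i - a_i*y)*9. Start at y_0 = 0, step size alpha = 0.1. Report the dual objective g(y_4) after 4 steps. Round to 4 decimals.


Dual ascent for LP: min 2*x1 + 4*x2, 6*x1 + 2*x2 = 25, 0 <= x_i <= 9
Step 1: y^k = 0.0, reduced costs: (2.0, 4.0)
  x^k = (0.0, 0.0), subgradient = b - a^T x = 25.0
  y^{k+1} = 0.0 + 0.1*25.0 = 2.5
Step 2: y^k = 2.5, reduced costs: (-13.0, -1.0)
  x^k = (9.0, 9.0), subgradient = b - a^T x = -47.0
  y^{k+1} = 2.5 + 0.1*-47.0 = -2.2
Step 3: y^k = -2.2, reduced costs: (15.2, 8.4)
  x^k = (0.0, 0.0), subgradient = b - a^T x = 25.0
  y^{k+1} = -2.2 + 0.1*25.0 = 0.3
Step 4: y^k = 0.3, reduced costs: (0.2, 3.4)
  x^k = (0.0, 0.0), subgradient = b - a^T x = 25.0
  y^{k+1} = 0.3 + 0.1*25.0 = 2.8
Dual objective at y_4 = 2.8: reduced costs (-14.8, -1.6), box minimizer x = (9.0, 9.0)
g(y_4) = b*y + (c1 - a1*y)*x1 + (c2 - a2*y)*x2 = 25*2.8 + (-14.8)*9.0 + (-1.6)*9.0 = 70.0 - 133.2 - 14.4 = -77.6


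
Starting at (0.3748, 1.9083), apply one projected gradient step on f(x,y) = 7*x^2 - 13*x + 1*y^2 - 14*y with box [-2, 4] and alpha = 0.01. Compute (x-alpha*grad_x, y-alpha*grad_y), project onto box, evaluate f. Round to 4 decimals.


Step 1: Compute gradient at (0.3748, 1.9083).
grad_x = 2*7*0.3748 - 13 = -7.7528
grad_y = 2*1*1.9083 - 14 = -10.1834
Step 2: Gradient step.
x_raw = 0.3748 - 0.01*-7.7528 = 0.4523
y_raw = 1.9083 - 0.01*-10.1834 = 2.0101
Step 3: Project onto [-2, 4].
x_proj = clip(0.4523) = 0.4523
y_proj = clip(2.0101) = 2.0101
Step 4: Evaluate f.
f(0.4523, 2.0101) = -28.5493


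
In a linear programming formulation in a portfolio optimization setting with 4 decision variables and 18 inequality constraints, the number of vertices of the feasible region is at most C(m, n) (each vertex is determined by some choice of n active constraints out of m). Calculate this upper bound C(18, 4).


Each vertex corresponds to some choice of n active constraints out of m, so the number of vertices is at most C(m, n) = m! / (n!(m-n)!).
m = 18, n = 4
Numerator: 18 * 17 * 16 * 15
Denominator: 4! = 24
C(18, 4) = 3060


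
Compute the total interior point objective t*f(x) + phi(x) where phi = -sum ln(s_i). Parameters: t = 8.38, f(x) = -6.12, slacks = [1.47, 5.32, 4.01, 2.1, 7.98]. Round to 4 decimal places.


Step 1: Compute log-barrier.
ln values: [0.3853, 1.6715, 1.3888, 0.7419, 2.0769]
phi = -(0.3853 + 1.6715 + 1.3888 + 0.7419 + 2.0769) = -6.2644
Step 2: Compute augmented objective.
t*f(x) = 8.38*-6.12 = -51.2856
Total = -51.2856 - 6.2644 = -57.55


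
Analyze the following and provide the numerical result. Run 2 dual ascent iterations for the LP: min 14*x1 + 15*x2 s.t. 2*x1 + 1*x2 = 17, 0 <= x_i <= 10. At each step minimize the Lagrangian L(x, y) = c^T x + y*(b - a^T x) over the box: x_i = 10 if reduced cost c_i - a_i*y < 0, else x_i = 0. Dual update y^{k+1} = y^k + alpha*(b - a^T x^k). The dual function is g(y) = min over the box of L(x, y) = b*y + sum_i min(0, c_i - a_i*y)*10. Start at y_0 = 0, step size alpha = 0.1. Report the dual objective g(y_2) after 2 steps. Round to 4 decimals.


Dual ascent for LP: min 14*x1 + 15*x2, 2*x1 + 1*x2 = 17, 0 <= x_i <= 10
Step 1: y^k = 0.0, reduced costs: (14.0, 15.0)
  x^k = (0.0, 0.0), subgradient = b - a^T x = 17.0
  y^{k+1} = 0.0 + 0.1*17.0 = 1.7
Step 2: y^k = 1.7, reduced costs: (10.6, 13.3)
  x^k = (0.0, 0.0), subgradient = b - a^T x = 17.0
  y^{k+1} = 1.7 + 0.1*17.0 = 3.4
Dual objective at y_2 = 3.4: reduced costs (7.2, 11.6), box minimizer x = (0.0, 0.0)
g(y_2) = b*y + (c1 - a1*y)*x1 + (c2 - a2*y)*x2 = 17*3.4 + 7.2*0.0 + 11.6*0.0 = 57.8 + 0.0 + 0.0 = 57.8


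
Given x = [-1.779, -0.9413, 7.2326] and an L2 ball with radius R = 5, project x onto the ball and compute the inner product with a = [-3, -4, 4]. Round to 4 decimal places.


Step 1: Compute ||x|| (intermediates to 6 decimals).
||x|| = sqrt((-1.779)^2 + (-0.9413)^2 + 7.2326^2) = 7.507422
Step 2: Project.
Since ||x|| > R, scale = R/||x|| = 5/7.507422 = 0.666008, proj(x) = scale * x
proj(x) = [-1.184828, -0.626913, 4.816969]
Step 3: Dot product.
a^T * proj(x) = -3*(-1.184828) - 4*(-0.626913) + 4*4.816969 = 25.33


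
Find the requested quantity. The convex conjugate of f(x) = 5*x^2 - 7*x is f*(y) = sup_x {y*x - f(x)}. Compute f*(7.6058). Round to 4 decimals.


f*(y) = sup_x {y*x - a*x^2 - b*x} = sup_x {(y-b)*x - a*x^2}
FOC: (y - b) - 2a*x = 0 => x* = (y - b)/(2a)
x* = (7.6058 + 7)/(2*5) = 1.4606
f*(7.6058) = (y-b)^2/(4a) = (7.6058 + 7)^2/(4*5)
= 213.3294/20 = 10.6665


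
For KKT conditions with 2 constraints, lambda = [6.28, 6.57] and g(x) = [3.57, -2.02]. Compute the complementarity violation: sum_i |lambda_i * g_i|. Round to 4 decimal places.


KKT complementary slackness check:
lambda_1 * g_1 = 6.28 * 3.57 = 22.4196
lambda_2 * g_2 = 6.57 * -2.02 = -13.2714
Total violation = 22.4196 + 13.2714 = 35.691


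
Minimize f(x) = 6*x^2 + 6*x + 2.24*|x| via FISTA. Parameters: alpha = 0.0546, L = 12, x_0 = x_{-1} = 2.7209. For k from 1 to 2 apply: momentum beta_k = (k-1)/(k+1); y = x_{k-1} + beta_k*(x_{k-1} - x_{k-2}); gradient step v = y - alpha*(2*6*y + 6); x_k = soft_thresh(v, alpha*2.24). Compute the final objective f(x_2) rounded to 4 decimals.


FISTA on f(x) = 6*x^2 + 6*x + 2.24*|x|
L = 12, alpha = 0.0546
Iteration 1: beta = 0.0, y = 2.7209 + 0.0*(2.7209 - 2.7209) = 2.7209
  grad(y) = 38.6508, v = y - alpha*grad = 0.6106
  prox(v) = soft_thresh(0.6106, 0.1223) = 0.4883
Iteration 2: beta = 0.3333, y = 0.4883 + 0.3333*(0.4883 - 2.7209) = -0.256
  grad(y) = 2.9286, v = y - alpha*grad = -0.4159
  prox(v) = soft_thresh(-0.4159, 0.1223) = -0.2935
f(x_2) = 6*(-0.2935)^2 + 6*(-0.2935) + 2.24*|-0.2935| = -0.5867


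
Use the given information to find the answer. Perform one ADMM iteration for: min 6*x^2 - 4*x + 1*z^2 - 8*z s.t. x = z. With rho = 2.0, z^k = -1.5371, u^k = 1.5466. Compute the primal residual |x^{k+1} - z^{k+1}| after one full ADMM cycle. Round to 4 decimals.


ADMM iteration with rho = 2.0, z^k = -1.5371, u^k = 1.5466
Step 1: x-update.
Minimize 6*x^2 - 4*x + (2.0/2)*(x + 1.5371 + 1.5466)^2
FOC: (2*6 + 2.0)*x = 4 + 2.0*(-1.5371 - 1.5466)
x^{k+1} = -0.1548
Step 2: z-update.
Minimize 1*z^2 - 8*z + (2.0/2)*(-0.1548 - z + 1.5466)^2
FOC: (2*1 + 2.0)*z = 8 + 2.0*(-0.1548 + 1.5466)
z^{k+1} = 2.6959
Step 3: u-update.
u^{k+1} = 1.5466 - 0.1548 - 2.6959 = -1.3041
Step 4: Primal residual = |-0.1548 - 2.6959| = 2.8507


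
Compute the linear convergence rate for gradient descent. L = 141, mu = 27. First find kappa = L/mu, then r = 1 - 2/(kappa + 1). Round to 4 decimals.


Step 1: Compute the condition number.
kappa = L/mu = 141/27 = 5.2222
Step 2: Compute the convergence rate.
r = 1 - 2/(kappa + 1) = 1 - 2*mu/(L + mu) = (L - mu)/(L + mu) = 114/168 = 0.6786


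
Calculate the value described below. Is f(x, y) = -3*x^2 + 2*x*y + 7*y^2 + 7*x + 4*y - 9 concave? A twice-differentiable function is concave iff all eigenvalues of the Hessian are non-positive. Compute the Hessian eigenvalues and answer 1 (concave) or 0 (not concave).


The Hessian of f(x,y) = -3*x^2 + 2*x*y + 7*y^2 + 7*x + 4*y - 9 is:
H = [[-6, 2], [2, 14]]
Trace = -6 + 14 = 8
Determinant = -6*14 - (2)^2 = -88
Discriminant = (8)^2 - 4*-88 = 416.0
Eigenvalues: lambda_1 = -6.198, lambda_2 = 14.198
The function is not concave.

0


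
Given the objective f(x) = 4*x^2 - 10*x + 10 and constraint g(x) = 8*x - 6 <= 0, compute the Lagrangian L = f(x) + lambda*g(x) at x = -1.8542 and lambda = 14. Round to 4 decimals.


Step 1: Evaluate f(x).
f(-1.8542) = 4*(-1.8542)^2 - 10*(-1.8542) + 10 = 42.2942
Step 2: Evaluate g(x).
g(-1.8542) = 8*-1.8542 - 6 = -20.8336
Step 3: Compute Lagrangian.
L = 42.2942 + 14*-20.8336 = -249.3762


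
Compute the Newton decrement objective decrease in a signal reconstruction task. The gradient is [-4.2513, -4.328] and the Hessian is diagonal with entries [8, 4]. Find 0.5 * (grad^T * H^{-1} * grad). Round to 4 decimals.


Step 1: H is diagonal, so H^(-1) * g = [-0.5314, -1.082].
Step 2: g^T H^(-1) g = sum_i g_i^2 / H_ii
  = (-4.2513)^2/8 + (-4.328)^2/4
  = 2.2592 + 4.6829 = 6.9421
Step 3: Objective decrease = 0.5 * g^T H^(-1) g = 3.471


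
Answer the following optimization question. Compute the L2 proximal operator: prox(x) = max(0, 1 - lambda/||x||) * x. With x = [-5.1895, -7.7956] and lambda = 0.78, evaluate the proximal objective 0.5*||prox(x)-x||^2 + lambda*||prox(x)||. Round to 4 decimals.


Step 1: Compute ||x||.
||x|| = 9.365
Step 2: Compute scaling factor.
scale = max(0, 1 - 0.78/9.365) = 0.9167
Step 3: prox(x) = [-4.7573, -7.1463]
||prox(x)|| = 8.585
Step 4: Proximal objective.
0.5*||prox-x||^2 = 0.3042
lambda*||prox|| = 6.6963
Total = 7.0005


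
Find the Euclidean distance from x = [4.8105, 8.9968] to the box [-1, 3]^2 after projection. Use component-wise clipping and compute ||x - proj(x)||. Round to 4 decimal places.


Project each component onto [-1, 3].
clip(4.8105) = 3.0, clip(8.9968) = 3.0
Projection = [3.0, 3.0]
Squared diffs: [3.2779, 35.9616]
Distance = sqrt(39.2395) = 6.2641


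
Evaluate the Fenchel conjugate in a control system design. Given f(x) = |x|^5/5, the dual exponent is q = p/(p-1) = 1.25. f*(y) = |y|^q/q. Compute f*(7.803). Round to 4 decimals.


The conjugate exponent q satisfies 1/p + 1/q = 1.
p = 5, so q = 5/(5 - 1) = 1.25
|y|^q = 7.803^1.25 = 13.0415
f*(7.803) = 13.0415 / 1.25 = 10.4332


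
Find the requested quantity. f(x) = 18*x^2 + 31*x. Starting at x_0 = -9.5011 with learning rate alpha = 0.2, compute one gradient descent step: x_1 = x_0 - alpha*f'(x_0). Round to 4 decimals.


We compute the gradient at x_0 and apply the update.
f'(x) = 36*x + 31
f'(-9.5011) = 36*-9.5011 + 31 = -311.0396
x_1 = -9.5011 - 0.2*-311.0396 = 52.7068


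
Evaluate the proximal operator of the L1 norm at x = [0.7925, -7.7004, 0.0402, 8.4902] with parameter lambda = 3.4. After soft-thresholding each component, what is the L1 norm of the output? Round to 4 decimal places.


Soft-thresholding with lambda = 3.4:
prox(0.7925) = sign(0.7925)*max(|0.7925| - 3.4, 0) = 0.0
prox(-7.7004) = sign(-7.7004)*max(|-7.7004| - 3.4, 0) = -4.3004
prox(0.0402) = sign(0.0402)*max(|0.0402| - 3.4, 0) = 0.0
prox(8.4902) = sign(8.4902)*max(|8.4902| - 3.4, 0) = 5.0902
prox(x) = [0.0, -4.3004, 0.0, 5.0902]
||prox(x)||_1 = 0.0 + 4.3004 + 0.0 + 5.0902 = 9.3906


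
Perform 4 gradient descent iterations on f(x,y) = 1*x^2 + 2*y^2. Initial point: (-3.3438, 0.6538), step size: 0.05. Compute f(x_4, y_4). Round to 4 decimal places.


Gradient descent on f(x,y) = 1*x^2 + 2*y^2.
Starting point: (-3.3438, 0.6538), alpha = 0.05
Step 1: grad_x = 2*1*-3.3438 = -6.6876, grad_y = 2*2*0.6538 = 2.6152
  x_1 = -3.3438 - 0.05*-6.6876 = -3.0094
  y_1 = 0.6538 - 0.05*2.6152 = 0.523
Step 2: grad_x = 2*1*-3.0094 = -6.0188, grad_y = 2*2*0.523 = 2.0922
  x_2 = -3.0094 - 0.05*-6.0188 = -2.7085
  y_2 = 0.523 - 0.05*2.0922 = 0.4184
Step 3: grad_x = 2*1*-2.7085 = -5.417, grad_y = 2*2*0.4184 = 1.6737
  x_3 = -2.7085 - 0.05*-5.417 = -2.4376
  y_3 = 0.4184 - 0.05*1.6737 = 0.3347
Step 4: grad_x = 2*1*-2.4376 = -4.8753, grad_y = 2*2*0.3347 = 1.339
  x_4 = -2.4376 - 0.05*-4.8753 = -2.1939
  y_4 = 0.3347 - 0.05*1.339 = 0.2678
f(-2.1939, 0.2678) = 1*(-2.1939)^2 + 2*0.2678^2 = 4.9565


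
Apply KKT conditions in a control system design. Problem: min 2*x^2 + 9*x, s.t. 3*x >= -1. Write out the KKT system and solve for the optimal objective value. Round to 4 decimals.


Step 1: Try lambda = 0 (constraint inactive).
x_unc = -9/(2*2) = -2.25
Check: 3*-2.25 = -6.75 < -1 -- violated!
Step 2: Constraint must be active: 3*x = -1
x* = -1/3 = -0.3333 (rounded; the exact value -1/3 is used below)
lambda = (2*2*(-1/3) + 9)/3 = 2.5556
Step 3: Compute optimal value.
f(x*) = 2*(-1/3)^2 + 9*(-1/3) = -2.7778


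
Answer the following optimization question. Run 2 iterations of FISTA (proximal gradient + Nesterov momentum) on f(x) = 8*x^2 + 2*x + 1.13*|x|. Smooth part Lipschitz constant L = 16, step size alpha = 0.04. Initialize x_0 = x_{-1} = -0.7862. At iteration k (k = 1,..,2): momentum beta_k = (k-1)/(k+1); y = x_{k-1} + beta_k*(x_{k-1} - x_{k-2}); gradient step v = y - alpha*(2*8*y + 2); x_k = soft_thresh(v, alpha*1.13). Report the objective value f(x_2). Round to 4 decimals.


FISTA on f(x) = 8*x^2 + 2*x + 1.13*|x|
L = 16, alpha = 0.04
Iteration 1: beta = 0.0, y = -0.7862 + 0.0*(-0.7862 + 0.7862) = -0.7862
  grad(y) = -10.5792, v = y - alpha*grad = -0.363
  prox(v) = soft_thresh(-0.363, 0.0452) = -0.3178
Iteration 2: beta = 0.3333, y = -0.3178 + 0.3333*(-0.3178 + 0.7862) = -0.1617
  grad(y) = -0.5873, v = y - alpha*grad = -0.1382
  prox(v) = soft_thresh(-0.1382, 0.0452) = -0.093
f(x_2) = 8*(-0.093)^2 + 2*(-0.093) + 1.13*|-0.093| = -0.0117


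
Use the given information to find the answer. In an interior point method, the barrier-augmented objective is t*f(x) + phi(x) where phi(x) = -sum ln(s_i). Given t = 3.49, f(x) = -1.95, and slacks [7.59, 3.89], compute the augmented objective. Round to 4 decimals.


Step 1: Compute log-barrier.
ln values: [2.0268, 1.3584]
phi = -(2.0268 + 1.3584) = -3.3852
Step 2: Compute augmented objective.
t*f(x) = 3.49*-1.95 = -6.8055
Total = -6.8055 - 3.3852 = -10.1907


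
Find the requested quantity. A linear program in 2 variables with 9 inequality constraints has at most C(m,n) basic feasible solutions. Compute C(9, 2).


Each vertex corresponds to some choice of n active constraints out of m, so the number of vertices is at most C(m, n) = m! / (n!(m-n)!).
m = 9, n = 2
Numerator: 9 * 8
Denominator: 2! = 2
C(9, 2) = 36


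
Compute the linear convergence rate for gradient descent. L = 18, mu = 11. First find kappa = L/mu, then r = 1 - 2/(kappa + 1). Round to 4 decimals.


Step 1: Compute the condition number.
kappa = L/mu = 18/11 = 1.6364
Step 2: Compute the convergence rate.
r = 1 - 2/(kappa + 1) = 1 - 2*mu/(L + mu) = (L - mu)/(L + mu) = 7/29 = 0.2414


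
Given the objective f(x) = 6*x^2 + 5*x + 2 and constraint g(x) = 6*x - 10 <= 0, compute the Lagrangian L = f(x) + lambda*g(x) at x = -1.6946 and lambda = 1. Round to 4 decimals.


Step 1: Evaluate f(x).
f(-1.6946) = 6*(-1.6946)^2 + 5*(-1.6946) + 2 = 10.757
Step 2: Evaluate g(x).
g(-1.6946) = 6*-1.6946 - 10 = -20.1676
Step 3: Compute Lagrangian.
L = 10.757 + 1*-20.1676 = -9.4106


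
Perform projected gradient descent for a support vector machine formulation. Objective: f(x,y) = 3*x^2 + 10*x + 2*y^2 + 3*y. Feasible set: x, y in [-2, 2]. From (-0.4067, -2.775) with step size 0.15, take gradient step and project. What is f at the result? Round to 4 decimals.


Step 1: Compute gradient at (-0.4067, -2.775).
grad_x = 2*3*-0.4067 + 10 = 7.5598
grad_y = 2*2*-2.775 + 3 = -8.1
Step 2: Gradient step.
x_raw = -0.4067 - 0.15*7.5598 = -1.5407
y_raw = -2.775 - 0.15*-8.1 = -1.56
Step 3: Project onto [-2, 2].
x_proj = clip(-1.5407) = -1.5407
y_proj = clip(-1.56) = -1.56
Step 4: Evaluate f.
f(-1.5407, -1.56) = -8.0985


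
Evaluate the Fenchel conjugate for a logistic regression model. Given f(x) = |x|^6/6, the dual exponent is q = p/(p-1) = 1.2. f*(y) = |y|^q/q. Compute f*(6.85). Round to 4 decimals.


The conjugate exponent q satisfies 1/p + 1/q = 1.
p = 6, so q = 6/(6 - 1) = 1.2
|y|^q = 6.85^1.2 = 10.0653
f*(6.85) = 10.0653 / 1.2 = 8.3878


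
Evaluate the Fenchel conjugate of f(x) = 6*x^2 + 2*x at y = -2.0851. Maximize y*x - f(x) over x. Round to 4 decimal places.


f*(y) = sup_x {y*x - a*x^2 - b*x} = sup_x {(y-b)*x - a*x^2}
FOC: (y - b) - 2a*x = 0 => x* = (y - b)/(2a)
x* = (-2.0851 - 2)/(2*6) = -0.3404
f*(-2.0851) = (y-b)^2/(4a) = (-2.0851 - 2)^2/(4*6)
= 16.688/24 = 0.6953


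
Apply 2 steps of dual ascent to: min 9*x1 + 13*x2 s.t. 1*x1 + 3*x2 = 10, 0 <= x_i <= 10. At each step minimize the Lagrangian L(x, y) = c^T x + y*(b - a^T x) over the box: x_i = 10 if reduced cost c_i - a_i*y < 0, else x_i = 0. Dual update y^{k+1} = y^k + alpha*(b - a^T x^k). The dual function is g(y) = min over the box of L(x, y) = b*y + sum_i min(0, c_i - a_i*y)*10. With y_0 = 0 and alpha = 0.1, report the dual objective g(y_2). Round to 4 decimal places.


Dual ascent for LP: min 9*x1 + 13*x2, 1*x1 + 3*x2 = 10, 0 <= x_i <= 10
Step 1: y^k = 0.0, reduced costs: (9.0, 13.0)
  x^k = (0.0, 0.0), subgradient = b - a^T x = 10.0
  y^{k+1} = 0.0 + 0.1*10.0 = 1.0
Step 2: y^k = 1.0, reduced costs: (8.0, 10.0)
  x^k = (0.0, 0.0), subgradient = b - a^T x = 10.0
  y^{k+1} = 1.0 + 0.1*10.0 = 2.0
Dual objective at y_2 = 2.0: reduced costs (7.0, 7.0), box minimizer x = (0.0, 0.0)
g(y_2) = b*y + (c1 - a1*y)*x1 + (c2 - a2*y)*x2 = 10*2.0 + 7.0*0.0 + 7.0*0.0 = 20.0 + 0.0 + 0.0 = 20.0


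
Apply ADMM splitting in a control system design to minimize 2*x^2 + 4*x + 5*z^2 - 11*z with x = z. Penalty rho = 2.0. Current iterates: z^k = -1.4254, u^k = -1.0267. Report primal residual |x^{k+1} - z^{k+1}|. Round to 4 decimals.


ADMM iteration with rho = 2.0, z^k = -1.4254, u^k = -1.0267
Step 1: x-update.
Minimize 2*x^2 + 4*x + (2.0/2)*(x + 1.4254 - 1.0267)^2
FOC: (2*2 + 2.0)*x = -4 + 2.0*(-1.4254 + 1.0267)
x^{k+1} = -0.7996
Step 2: z-update.
Minimize 5*z^2 - 11*z + (2.0/2)*(-0.7996 - z - 1.0267)^2
FOC: (2*5 + 2.0)*z = 11 + 2.0*(-0.7996 - 1.0267)
z^{k+1} = 0.6123
Step 3: u-update.
u^{k+1} = -1.0267 - 0.7996 - 0.6123 = -2.4386
Step 4: Primal residual = |-0.7996 - 0.6123| = 1.4119


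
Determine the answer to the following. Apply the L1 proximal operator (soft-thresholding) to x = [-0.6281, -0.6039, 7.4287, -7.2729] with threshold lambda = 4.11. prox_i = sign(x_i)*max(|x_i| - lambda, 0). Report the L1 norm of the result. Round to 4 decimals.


Soft-thresholding with lambda = 4.11:
prox(-0.6281) = sign(-0.6281)*max(|-0.6281| - 4.11, 0) = 0.0
prox(-0.6039) = sign(-0.6039)*max(|-0.6039| - 4.11, 0) = 0.0
prox(7.4287) = sign(7.4287)*max(|7.4287| - 4.11, 0) = 3.3187
prox(-7.2729) = sign(-7.2729)*max(|-7.2729| - 4.11, 0) = -3.1629
prox(x) = [0.0, 0.0, 3.3187, -3.1629]
||prox(x)||_1 = 0.0 + 0.0 + 3.3187 + 3.1629 = 6.4816


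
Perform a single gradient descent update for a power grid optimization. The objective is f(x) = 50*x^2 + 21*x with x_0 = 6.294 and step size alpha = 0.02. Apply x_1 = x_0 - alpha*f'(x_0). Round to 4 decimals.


We compute the gradient at x_0 and apply the update.
f'(x) = 100*x + 21
f'(6.294) = 100*6.294 + 21 = 650.4
x_1 = 6.294 - 0.02*650.4 = -6.714


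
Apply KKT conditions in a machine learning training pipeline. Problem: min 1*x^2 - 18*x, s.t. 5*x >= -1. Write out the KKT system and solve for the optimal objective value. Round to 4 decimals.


Step 1: Try lambda = 0 (constraint inactive).
Stationarity: 2*1*x - 18 = 0
x* = 18/(2*1) = 9.0
Check constraint: 5*9.0 = 45.0 >= -1 -- satisfied.
Step 2: Compute optimal value.
f(x*) = 1*9.0^2 - 18*9.0 = -81.0


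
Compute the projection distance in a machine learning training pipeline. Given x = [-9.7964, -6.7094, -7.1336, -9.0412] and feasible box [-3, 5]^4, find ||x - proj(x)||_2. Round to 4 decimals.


Project each component onto [-3, 5].
clip(-9.7964) = -3.0, clip(-6.7094) = -3.0, clip(-7.1336) = -3.0, clip(-9.0412) = -3.0
Projection = [-3.0, -3.0, -3.0, -3.0]
Squared diffs: [46.1911, 13.7596, 17.0866, 36.4961]
Distance = sqrt(113.5334) = 10.6552


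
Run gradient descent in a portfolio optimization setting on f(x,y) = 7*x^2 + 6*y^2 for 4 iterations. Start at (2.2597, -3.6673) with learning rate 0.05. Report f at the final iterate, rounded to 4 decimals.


Gradient descent on f(x,y) = 7*x^2 + 6*y^2.
Starting point: (2.2597, -3.6673), alpha = 0.05
Step 1: grad_x = 2*7*2.2597 = 31.6358, grad_y = 2*6*-3.6673 = -44.0076
  x_1 = 2.2597 - 0.05*31.6358 = 0.6779
  y_1 = -3.6673 - 0.05*-44.0076 = -1.4669
Step 2: grad_x = 2*7*0.6779 = 9.4907, grad_y = 2*6*-1.4669 = -17.603
  x_2 = 0.6779 - 0.05*9.4907 = 0.2034
  y_2 = -1.4669 - 0.05*-17.603 = -0.5868
Step 3: grad_x = 2*7*0.2034 = 2.8472, grad_y = 2*6*-0.5868 = -7.0412
  x_3 = 0.2034 - 0.05*2.8472 = 0.061
  y_3 = -0.5868 - 0.05*-7.0412 = -0.2347
Step 4: grad_x = 2*7*0.061 = 0.8542, grad_y = 2*6*-0.2347 = -2.8165
  x_4 = 0.061 - 0.05*0.8542 = 0.0183
  y_4 = -0.2347 - 0.05*-2.8165 = -0.0939
f(0.0183, -0.0939) = 7*0.0183^2 + 6*(-0.0939)^2 = 0.0552


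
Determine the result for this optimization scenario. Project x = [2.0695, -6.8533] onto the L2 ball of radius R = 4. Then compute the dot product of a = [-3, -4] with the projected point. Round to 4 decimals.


Step 1: Compute ||x|| (intermediates to 6 decimals).
||x|| = sqrt(2.0695^2 + (-6.8533)^2) = 7.158949
Step 2: Project.
Since ||x|| > R, scale = R/||x|| = 4/7.158949 = 0.558741, proj(x) = scale * x
proj(x) = [1.156314, -3.82922]
Step 3: Dot product.
a^T * proj(x) = -3*1.156314 - 4*(-3.82922) = 11.8479


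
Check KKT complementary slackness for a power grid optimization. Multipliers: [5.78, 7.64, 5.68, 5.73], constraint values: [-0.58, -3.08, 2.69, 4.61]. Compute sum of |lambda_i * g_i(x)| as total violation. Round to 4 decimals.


KKT complementary slackness check:
lambda_1 * g_1 = 5.78 * -0.58 = -3.3524
lambda_2 * g_2 = 7.64 * -3.08 = -23.5312
lambda_3 * g_3 = 5.68 * 2.69 = 15.2792
lambda_4 * g_4 = 5.73 * 4.61 = 26.4153
Total violation = 3.3524 + 23.5312 + 15.2792 + 26.4153 = 68.5781


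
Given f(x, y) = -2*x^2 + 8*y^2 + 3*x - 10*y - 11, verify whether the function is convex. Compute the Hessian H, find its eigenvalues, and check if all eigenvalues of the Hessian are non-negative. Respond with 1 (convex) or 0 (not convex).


The Hessian of f(x,y) = -2*x^2 + 8*y^2 + 3*x - 10*y - 11 is:
H = [[-4, 0], [0, 16]]
Trace = -4 + 16 = 12
Determinant = -4*16 - (0)^2 = -64
Discriminant = (12)^2 - 4*-64 = 400.0
Eigenvalues: lambda_1 = -4.0, lambda_2 = 16.0
The function is not convex.

0


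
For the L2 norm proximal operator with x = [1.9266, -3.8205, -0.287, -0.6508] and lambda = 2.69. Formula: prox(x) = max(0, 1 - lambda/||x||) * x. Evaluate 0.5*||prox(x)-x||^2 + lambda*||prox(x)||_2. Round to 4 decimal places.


Step 1: Compute ||x||.
||x|| = 4.3375
Step 2: Compute scaling factor.
scale = max(0, 1 - 2.69/4.3375) = 0.3798
Step 3: prox(x) = [0.7318, -1.4511, -0.109, -0.2472]
||prox(x)|| = 1.6475
Step 4: Proximal objective.
0.5*||prox-x||^2 = 3.6181
lambda*||prox|| = 4.4318
Total = 8.0498


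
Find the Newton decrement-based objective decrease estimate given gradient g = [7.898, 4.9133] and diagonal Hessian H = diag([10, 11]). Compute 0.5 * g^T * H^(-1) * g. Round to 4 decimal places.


Step 1: H is diagonal, so H^(-1) * g = [0.7898, 0.4467].
Step 2: g^T H^(-1) g = sum_i g_i^2 / H_ii
  = (7.898)^2/10 + (4.9133)^2/11
  = 6.2378 + 2.1946 = 8.4324
Step 3: Objective decrease = 0.5 * g^T H^(-1) g = 4.2162


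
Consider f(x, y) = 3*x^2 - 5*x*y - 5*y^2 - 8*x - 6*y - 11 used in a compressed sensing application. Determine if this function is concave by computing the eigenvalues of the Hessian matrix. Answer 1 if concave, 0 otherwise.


The Hessian of f(x,y) = 3*x^2 - 5*x*y - 5*y^2 - 8*x - 6*y - 11 is:
H = [[6, -5], [-5, -10]]
Trace = 6 - 10 = -4
Determinant = 6*-10 - (-5)^2 = -85
Discriminant = (-4)^2 - 4*-85 = 356.0
Eigenvalues: lambda_1 = -11.434, lambda_2 = 7.434
The function is not concave.

0


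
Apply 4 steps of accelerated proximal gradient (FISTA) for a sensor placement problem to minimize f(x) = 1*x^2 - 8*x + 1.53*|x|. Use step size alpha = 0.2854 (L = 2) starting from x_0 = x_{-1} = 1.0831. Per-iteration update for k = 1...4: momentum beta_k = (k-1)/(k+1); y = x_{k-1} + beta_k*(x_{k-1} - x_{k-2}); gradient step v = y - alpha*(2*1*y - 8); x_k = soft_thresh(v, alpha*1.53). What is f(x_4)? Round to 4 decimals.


FISTA on f(x) = 1*x^2 - 8*x + 1.53*|x|
L = 2, alpha = 0.2854
Iteration 1: beta = 0.0, y = 1.0831 + 0.0*(1.0831 - 1.0831) = 1.0831
  grad(y) = -5.8338, v = y - alpha*grad = 2.7481
  prox(v) = soft_thresh(2.7481, 0.4367) = 2.3114
Iteration 2: beta = 0.3333, y = 2.3114 + 0.3333*(2.3114 - 1.0831) = 2.7208
  grad(y) = -2.5583, v = y - alpha*grad = 3.451
  prox(v) = soft_thresh(3.451, 0.4367) = 3.0143
Iteration 3: beta = 0.5, y = 3.0143 + 0.5*(3.0143 - 2.3114) = 3.3658
  grad(y) = -1.2684, v = y - alpha*grad = 3.7278
  prox(v) = soft_thresh(3.7278, 0.4367) = 3.2911
Iteration 4: beta = 0.6, y = 3.2911 + 0.6*(3.2911 - 3.0143) = 3.4572
  grad(y) = -1.0856, v = y - alpha*grad = 3.767
  prox(v) = soft_thresh(3.767, 0.4367) = 3.3304
f(x_4) = 1*3.3304^2 - 8*3.3304 + 1.53*|3.3304| = -10.4561
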